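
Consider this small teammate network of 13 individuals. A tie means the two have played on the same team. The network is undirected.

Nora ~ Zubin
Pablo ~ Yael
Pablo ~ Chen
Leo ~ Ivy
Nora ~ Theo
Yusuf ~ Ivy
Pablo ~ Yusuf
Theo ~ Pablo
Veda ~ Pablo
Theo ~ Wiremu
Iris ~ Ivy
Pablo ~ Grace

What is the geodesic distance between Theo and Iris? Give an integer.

4

One shortest route is Theo – Pablo – Yusuf – Ivy – Iris, which uses 4 edges, and at distance 3 from Theo we only reach {Ivy}, which does not include Iris. So d(Theo,Iris) = 4.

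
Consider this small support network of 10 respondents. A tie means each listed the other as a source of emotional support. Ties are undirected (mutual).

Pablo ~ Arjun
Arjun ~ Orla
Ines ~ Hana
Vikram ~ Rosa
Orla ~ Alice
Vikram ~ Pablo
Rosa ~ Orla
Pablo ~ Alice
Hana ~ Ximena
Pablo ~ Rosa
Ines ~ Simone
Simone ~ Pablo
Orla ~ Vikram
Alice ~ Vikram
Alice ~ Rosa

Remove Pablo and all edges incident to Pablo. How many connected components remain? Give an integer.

2

Without Pablo, the remaining ties split the others into: {Alice, Arjun, Orla, Rosa, Vikram}; {Hana, Ines, Simone, Ximena}.
That's 2 separate components.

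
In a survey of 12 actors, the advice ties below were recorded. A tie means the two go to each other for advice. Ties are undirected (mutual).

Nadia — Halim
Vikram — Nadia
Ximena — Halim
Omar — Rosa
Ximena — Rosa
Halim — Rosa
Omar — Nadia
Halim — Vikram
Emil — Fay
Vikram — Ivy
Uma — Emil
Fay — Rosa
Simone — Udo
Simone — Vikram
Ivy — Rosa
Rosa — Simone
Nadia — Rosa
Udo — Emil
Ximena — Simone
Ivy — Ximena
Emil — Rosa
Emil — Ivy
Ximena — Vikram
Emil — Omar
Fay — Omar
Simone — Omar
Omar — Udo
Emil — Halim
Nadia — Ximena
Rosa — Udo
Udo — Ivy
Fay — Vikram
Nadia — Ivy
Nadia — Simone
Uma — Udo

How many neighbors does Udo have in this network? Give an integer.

Udo is directly tied to Emil, Ivy, Omar, Rosa, Simone, and Uma. That is 6 neighbors, so the degree of Udo is 6.

6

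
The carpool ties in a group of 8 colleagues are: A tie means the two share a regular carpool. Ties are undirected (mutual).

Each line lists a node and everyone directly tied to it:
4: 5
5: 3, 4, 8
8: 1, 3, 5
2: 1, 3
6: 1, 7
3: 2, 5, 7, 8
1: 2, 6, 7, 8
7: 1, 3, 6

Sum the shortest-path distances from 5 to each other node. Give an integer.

Distances from 5: 1:2, 2:2, 3:1, 4:1, 6:3, 7:2, 8:1.
Sum = 2 + 2 + 1 + 1 + 3 + 2 + 1 = 12.

12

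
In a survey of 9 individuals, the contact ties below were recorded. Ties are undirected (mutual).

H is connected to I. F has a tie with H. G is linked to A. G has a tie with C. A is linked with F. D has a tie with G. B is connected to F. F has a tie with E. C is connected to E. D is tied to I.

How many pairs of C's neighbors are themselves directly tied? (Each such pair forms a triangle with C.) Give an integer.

0

C's neighbors are E and G, but none of them are tied to each other, so no triangle contains C.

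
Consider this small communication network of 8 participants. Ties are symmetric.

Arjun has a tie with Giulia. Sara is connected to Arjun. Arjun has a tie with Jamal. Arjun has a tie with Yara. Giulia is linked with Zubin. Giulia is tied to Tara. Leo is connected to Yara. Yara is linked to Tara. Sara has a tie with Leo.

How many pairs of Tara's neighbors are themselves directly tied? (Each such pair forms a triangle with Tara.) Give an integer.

Tara's neighbors are Giulia and Yara, but none of them are tied to each other, so no triangle contains Tara.

0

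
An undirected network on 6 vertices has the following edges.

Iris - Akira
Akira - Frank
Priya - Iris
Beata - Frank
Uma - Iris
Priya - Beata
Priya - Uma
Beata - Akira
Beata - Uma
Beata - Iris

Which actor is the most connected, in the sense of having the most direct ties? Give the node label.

Beata

Degrees — Akira:3, Beata:5, Frank:2, Iris:4, Priya:3, Uma:3.
The maximum is 5, attained only by Beata.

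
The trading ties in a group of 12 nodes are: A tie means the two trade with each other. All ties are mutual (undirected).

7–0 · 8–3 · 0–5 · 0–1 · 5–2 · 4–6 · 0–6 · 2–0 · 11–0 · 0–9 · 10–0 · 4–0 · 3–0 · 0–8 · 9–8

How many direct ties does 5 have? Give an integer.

5 is directly tied to 0 and 2. That is 2 neighbors, so the degree of 5 is 2.

2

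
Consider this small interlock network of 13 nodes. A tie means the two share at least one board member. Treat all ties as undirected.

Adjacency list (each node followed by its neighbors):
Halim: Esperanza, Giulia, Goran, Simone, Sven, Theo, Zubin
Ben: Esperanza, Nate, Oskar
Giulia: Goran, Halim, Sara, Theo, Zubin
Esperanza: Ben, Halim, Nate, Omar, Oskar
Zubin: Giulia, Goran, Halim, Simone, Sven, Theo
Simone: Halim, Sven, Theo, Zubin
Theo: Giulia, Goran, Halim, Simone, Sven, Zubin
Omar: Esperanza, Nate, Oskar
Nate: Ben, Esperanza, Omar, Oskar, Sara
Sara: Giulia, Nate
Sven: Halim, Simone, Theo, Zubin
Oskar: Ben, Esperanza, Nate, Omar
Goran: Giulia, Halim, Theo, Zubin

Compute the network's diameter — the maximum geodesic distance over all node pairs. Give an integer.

Eccentricity of each node (its greatest distance to any other): Ben:3, Esperanza:2, Giulia:3, Goran:3, Halim:2, Nate:3, Omar:3, Oskar:3, Sara:3, Simone:3, Sven:3, Theo:3, Zubin:3.
The maximum eccentricity is 3, realized for instance by the pair Theo–Omar via Theo – Halim – Esperanza – Omar. So the diameter is 3.

3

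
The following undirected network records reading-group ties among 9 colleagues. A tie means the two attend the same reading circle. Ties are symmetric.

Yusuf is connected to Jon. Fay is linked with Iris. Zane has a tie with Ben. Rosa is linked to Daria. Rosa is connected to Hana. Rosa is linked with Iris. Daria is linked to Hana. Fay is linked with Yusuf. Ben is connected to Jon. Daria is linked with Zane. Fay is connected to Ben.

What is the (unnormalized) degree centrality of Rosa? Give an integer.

3

Rosa is directly tied to Daria, Hana, and Iris. That is 3 neighbors, so the degree of Rosa is 3.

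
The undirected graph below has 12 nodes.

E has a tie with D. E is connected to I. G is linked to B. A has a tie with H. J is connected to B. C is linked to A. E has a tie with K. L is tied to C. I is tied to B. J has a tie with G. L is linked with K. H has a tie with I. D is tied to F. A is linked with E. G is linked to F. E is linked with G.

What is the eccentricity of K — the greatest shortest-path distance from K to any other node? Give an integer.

Distances from K: A:2, B:3, C:2, D:2, E:1, F:3, G:2, H:3, I:2, J:3, L:1.
The largest is 3 (to F, J, B, and H), so the eccentricity of K is 3.

3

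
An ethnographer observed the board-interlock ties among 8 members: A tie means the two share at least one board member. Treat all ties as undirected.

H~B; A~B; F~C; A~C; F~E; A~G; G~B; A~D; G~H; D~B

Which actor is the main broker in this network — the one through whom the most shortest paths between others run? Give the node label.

Unnormalized betweenness of each node: A:25/2, B:7/2, C:10, D:0, E:0, F:6, G:2, H:0.
A has the largest value, 25/2, making it the main broker — the node through which the most shortest paths run.

A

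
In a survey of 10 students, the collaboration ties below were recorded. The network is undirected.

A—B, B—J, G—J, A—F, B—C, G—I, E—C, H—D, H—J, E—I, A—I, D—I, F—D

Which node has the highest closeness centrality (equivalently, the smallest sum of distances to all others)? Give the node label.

I

Farness (sum of distances to all others) for each node — A:16, B:16, C:20, D:17, E:19, F:20, G:18, H:19, I:14, J:17.
The smallest farness is 14, for I, so I has the highest closeness.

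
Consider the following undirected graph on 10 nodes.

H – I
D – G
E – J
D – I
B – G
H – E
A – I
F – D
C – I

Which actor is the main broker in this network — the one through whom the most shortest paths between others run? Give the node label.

Unnormalized betweenness of each node: A:0, B:0, C:0, D:20, E:8, F:0, G:8, H:14, I:27, J:0.
I has the largest value, 27, making it the main broker — the node through which the most shortest paths run.

I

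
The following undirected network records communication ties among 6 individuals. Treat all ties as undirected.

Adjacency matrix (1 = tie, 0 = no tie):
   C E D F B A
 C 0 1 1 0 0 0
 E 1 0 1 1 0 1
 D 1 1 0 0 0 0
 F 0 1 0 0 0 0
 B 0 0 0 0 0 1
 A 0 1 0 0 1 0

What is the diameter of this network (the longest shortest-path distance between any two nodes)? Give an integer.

3

Eccentricity of each node (its greatest distance to any other): A:2, B:3, C:3, D:3, E:2, F:3.
The maximum eccentricity is 3, realized for instance by the pair C–B via C – E – A – B. So the diameter is 3.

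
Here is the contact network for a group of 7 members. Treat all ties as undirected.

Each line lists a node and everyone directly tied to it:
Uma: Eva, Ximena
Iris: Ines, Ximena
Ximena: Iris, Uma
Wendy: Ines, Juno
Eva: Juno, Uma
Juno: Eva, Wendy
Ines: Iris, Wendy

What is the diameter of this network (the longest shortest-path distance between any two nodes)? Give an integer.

3

Eccentricity of each node (its greatest distance to any other): Eva:3, Ines:3, Iris:3, Juno:3, Uma:3, Wendy:3, Ximena:3.
The maximum eccentricity is 3, realized for instance by the pair Ines–Eva via Ines – Wendy – Juno – Eva. So the diameter is 3.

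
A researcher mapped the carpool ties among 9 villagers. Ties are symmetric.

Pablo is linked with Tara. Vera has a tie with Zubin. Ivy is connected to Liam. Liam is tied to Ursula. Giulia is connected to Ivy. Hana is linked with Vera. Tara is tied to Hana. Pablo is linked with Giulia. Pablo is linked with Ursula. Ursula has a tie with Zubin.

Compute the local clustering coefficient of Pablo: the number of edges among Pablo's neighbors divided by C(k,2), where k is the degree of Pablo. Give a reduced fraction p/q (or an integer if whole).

Pablo's neighbors: Giulia, Tara, and Ursula (k = 3).
Possible neighbor pairs: C(3,2) = 3. Edges among them: none → e = 0.
Clustering(Pablo) = 0/3 = 0.

0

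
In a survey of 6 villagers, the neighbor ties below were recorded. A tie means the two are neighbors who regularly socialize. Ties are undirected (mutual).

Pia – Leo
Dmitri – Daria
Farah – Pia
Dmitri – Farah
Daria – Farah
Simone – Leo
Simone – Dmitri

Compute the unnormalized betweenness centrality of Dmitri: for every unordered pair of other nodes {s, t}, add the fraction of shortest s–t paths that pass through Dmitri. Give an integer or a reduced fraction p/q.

Pairs whose geodesics pass through Dmitri — Simone–Farah: 1; Simone–Daria: 1; Leo–Daria: 1/2.
All other pairs contribute 0.
Summing the contributions gives betweenness(Dmitri) = 5/2.

5/2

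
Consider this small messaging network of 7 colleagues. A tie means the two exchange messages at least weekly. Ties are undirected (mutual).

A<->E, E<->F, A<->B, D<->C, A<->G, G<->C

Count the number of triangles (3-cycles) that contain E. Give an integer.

E's neighbors are A and F, but none of them are tied to each other, so no triangle contains E.

0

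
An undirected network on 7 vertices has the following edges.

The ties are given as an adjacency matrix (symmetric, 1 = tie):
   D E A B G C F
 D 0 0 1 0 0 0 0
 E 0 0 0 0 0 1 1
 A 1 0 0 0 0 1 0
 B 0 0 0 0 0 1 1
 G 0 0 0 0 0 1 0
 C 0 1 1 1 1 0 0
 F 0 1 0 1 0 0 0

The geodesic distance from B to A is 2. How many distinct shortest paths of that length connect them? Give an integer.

The shortest distance is 2, and the only length-2 path is B–C–A. So there is exactly 1 shortest path.

1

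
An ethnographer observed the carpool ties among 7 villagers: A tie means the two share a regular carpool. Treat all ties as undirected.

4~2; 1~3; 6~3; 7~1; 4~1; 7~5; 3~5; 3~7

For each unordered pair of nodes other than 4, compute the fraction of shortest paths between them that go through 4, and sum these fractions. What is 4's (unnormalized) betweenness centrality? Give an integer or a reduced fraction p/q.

Pairs whose geodesics pass through 4 — 7–2: 1; 1–2: 1; 3–2: 1; 5–2: 2/2; 2–6: 1.
All other pairs contribute 0.
Summing the contributions gives betweenness(4) = 5.

5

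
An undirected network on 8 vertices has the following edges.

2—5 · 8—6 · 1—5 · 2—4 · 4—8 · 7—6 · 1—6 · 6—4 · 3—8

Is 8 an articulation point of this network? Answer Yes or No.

Yes

Removing 8 leaves {1, 2, 4, 5, 6, and 7} with no path to {3}, so the network splits into 2 components. 8 is a cut vertex.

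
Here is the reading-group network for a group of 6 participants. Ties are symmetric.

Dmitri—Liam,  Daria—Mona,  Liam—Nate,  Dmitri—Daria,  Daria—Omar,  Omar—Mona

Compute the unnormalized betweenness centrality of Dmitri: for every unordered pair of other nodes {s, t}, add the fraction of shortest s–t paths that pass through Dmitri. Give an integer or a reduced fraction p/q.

Pairs whose geodesics pass through Dmitri — Mona–Nate: 1; Mona–Liam: 1; Omar–Nate: 1; Omar–Liam: 1; Daria–Nate: 1; Daria–Liam: 1.
All other pairs contribute 0.
Summing the contributions gives betweenness(Dmitri) = 6.

6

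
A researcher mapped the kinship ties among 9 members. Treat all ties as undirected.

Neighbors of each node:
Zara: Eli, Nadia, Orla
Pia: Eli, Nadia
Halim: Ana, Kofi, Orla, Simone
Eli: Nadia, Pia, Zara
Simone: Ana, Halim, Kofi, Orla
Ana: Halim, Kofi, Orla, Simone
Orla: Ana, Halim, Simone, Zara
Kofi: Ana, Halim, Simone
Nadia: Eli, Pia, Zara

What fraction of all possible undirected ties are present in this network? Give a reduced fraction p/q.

5/12

There are 15 edges and 9 nodes, so the maximum possible is C(9,2) = 36.
Density = 15/36 = 5/12.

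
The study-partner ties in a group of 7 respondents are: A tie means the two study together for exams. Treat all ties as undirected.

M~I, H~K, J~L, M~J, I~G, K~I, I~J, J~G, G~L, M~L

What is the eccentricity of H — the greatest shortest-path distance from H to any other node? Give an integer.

4

Distances from H: G:3, I:2, J:3, K:1, L:4, M:3.
The largest is 4 (to L), so the eccentricity of H is 4.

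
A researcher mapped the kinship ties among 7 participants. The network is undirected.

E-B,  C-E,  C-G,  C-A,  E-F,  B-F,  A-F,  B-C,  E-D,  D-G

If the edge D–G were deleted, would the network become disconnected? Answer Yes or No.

Even without that edge, D still reaches G via D – E – C – G, so the network stays connected. Not a bridge.

No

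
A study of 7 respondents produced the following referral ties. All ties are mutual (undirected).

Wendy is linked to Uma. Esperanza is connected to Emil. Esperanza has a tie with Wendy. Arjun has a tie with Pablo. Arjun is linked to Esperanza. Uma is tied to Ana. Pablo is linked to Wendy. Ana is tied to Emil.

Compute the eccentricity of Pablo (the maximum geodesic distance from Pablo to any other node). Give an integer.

3

Distances from Pablo: Ana:3, Arjun:1, Emil:3, Esperanza:2, Uma:2, Wendy:1.
The largest is 3 (to Ana and Emil), so the eccentricity of Pablo is 3.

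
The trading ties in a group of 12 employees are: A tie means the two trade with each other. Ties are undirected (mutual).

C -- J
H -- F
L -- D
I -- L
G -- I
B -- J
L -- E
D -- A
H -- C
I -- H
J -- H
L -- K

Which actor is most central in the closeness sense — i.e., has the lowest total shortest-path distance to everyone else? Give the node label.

I

Farness (sum of distances to all others) for each node — A:41, B:40, C:31, D:31, E:33, F:33, G:31, H:23, I:21, J:30, K:33, L:23.
The smallest farness is 21, for I, so I has the highest closeness.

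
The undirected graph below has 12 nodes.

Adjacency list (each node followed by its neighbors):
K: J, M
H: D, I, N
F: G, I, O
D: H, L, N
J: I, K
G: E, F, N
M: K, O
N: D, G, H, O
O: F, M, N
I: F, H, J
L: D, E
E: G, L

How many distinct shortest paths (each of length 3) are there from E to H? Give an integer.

The shortest distance is 3. The length-3 paths are: E–G–N–H; E–L–D–H.
That gives 2 distinct shortest paths.

2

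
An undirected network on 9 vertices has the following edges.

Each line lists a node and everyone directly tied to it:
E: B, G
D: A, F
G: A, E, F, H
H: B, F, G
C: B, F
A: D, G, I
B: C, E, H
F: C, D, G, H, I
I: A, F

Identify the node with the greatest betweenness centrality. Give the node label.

F

Unnormalized betweenness of each node: A:5/2, B:2, C:3/2, D:2/3, E:1, F:11, G:43/6, H:5/2, I:2/3.
F has the largest value, 11, making it the main broker — the node through which the most shortest paths run.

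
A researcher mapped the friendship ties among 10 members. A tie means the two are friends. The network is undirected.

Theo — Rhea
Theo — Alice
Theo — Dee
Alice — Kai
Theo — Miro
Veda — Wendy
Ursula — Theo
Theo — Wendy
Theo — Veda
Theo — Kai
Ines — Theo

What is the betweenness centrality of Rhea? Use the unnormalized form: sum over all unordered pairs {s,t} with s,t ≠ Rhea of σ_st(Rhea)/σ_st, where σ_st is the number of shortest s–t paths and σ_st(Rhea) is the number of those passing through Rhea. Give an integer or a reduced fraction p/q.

0

No shortest path between any pair of other nodes passes through Rhea.
Summing the contributions gives betweenness(Rhea) = 0.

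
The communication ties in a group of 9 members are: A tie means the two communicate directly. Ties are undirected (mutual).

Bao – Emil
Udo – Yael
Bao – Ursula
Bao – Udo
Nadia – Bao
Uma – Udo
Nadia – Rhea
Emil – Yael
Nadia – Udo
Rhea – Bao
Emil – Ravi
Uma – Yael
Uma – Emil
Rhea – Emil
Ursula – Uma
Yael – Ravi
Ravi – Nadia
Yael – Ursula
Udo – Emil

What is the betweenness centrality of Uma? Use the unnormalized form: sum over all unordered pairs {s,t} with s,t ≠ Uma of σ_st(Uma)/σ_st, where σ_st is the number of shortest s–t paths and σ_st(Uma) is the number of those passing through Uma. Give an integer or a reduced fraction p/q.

2/3

Pairs whose geodesics pass through Uma — Emil–Ursula: 1/3; Ursula–Udo: 1/3.
All other pairs contribute 0.
Summing the contributions gives betweenness(Uma) = 2/3.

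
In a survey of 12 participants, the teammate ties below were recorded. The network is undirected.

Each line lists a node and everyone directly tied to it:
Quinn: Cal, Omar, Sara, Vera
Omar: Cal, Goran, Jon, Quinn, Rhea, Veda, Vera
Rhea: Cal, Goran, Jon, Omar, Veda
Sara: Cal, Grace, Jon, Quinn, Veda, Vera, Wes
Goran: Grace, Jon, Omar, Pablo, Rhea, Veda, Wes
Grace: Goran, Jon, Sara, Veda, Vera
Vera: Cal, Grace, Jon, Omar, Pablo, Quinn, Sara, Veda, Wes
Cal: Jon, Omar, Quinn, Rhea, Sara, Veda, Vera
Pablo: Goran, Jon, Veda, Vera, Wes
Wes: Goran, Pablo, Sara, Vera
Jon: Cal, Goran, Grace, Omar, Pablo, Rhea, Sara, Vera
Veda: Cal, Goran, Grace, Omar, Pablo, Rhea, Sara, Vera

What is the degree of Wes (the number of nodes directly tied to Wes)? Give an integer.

Wes is directly tied to Goran, Pablo, Sara, and Vera. That is 4 neighbors, so the degree of Wes is 4.

4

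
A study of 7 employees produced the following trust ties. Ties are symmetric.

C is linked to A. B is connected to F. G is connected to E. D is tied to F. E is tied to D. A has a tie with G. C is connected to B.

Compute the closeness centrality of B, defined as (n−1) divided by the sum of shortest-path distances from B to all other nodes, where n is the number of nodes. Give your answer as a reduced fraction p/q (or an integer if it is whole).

Distances from B: A:2, C:1, D:2, E:3, F:1, G:3. Sum = 12.
n = 7, so closeness = 6/12 = 1/2.

1/2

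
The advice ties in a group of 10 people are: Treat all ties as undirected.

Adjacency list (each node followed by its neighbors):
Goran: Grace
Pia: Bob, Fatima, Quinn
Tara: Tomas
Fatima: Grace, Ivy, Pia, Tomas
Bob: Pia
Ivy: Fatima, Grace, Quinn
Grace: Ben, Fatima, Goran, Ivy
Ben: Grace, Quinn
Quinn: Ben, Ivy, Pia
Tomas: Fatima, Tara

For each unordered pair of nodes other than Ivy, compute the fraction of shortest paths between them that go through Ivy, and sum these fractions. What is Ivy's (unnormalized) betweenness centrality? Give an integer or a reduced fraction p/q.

5/2

Pairs whose geodesics pass through Ivy — Grace–Quinn: 1/2; Tomas–Quinn: 1/2; Tara–Quinn: 1/2; Goran–Quinn: 1/2; Fatima–Quinn: 1/2.
All other pairs contribute 0.
Summing the contributions gives betweenness(Ivy) = 5/2.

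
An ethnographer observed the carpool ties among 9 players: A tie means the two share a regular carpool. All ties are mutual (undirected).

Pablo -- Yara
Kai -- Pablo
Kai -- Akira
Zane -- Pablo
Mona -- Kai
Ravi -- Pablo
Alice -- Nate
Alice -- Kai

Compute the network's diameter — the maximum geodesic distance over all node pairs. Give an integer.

Eccentricity of each node (its greatest distance to any other): Akira:3, Alice:3, Kai:2, Mona:3, Nate:4, Pablo:3, Ravi:4, Yara:4, Zane:4.
The maximum eccentricity is 4, realized for instance by the pair Nate–Yara via Nate – Alice – Kai – Pablo – Yara. So the diameter is 4.

4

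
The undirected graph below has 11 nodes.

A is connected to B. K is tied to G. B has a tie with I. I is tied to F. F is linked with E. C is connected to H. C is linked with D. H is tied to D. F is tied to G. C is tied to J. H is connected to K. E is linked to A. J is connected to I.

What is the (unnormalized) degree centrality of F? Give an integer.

3

F is directly tied to E, G, and I. That is 3 neighbors, so the degree of F is 3.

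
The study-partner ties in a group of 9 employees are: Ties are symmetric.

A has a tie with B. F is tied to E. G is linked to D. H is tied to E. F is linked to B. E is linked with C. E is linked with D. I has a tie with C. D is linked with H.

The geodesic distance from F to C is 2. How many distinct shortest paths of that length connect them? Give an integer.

The shortest distance is 2, and the only length-2 path is F–E–C. So there is exactly 1 shortest path.

1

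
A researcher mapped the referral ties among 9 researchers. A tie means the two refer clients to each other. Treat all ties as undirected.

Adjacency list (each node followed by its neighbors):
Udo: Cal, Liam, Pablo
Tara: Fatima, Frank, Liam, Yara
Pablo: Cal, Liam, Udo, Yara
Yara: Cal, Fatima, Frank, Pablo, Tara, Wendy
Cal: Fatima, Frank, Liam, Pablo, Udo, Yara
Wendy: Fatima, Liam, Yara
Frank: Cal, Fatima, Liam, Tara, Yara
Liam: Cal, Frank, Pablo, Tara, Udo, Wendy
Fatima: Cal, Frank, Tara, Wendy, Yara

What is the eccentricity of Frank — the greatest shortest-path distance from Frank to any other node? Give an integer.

Distances from Frank: Cal:1, Fatima:1, Liam:1, Pablo:2, Tara:1, Udo:2, Wendy:2, Yara:1.
The largest is 2 (to Pablo, Wendy, and Udo), so the eccentricity of Frank is 2.

2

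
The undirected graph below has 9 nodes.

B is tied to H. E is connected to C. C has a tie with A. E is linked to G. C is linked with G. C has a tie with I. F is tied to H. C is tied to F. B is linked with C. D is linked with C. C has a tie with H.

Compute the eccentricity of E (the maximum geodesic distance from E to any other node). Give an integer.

Distances from E: A:2, B:2, C:1, D:2, F:2, G:1, H:2, I:2.
The largest is 2 (to B, A, H, I, D, and F), so the eccentricity of E is 2.

2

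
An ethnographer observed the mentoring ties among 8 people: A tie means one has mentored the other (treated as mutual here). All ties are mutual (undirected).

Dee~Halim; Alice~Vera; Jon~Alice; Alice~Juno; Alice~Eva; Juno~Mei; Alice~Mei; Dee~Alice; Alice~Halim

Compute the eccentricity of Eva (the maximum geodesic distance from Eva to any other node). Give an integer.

2

Distances from Eva: Alice:1, Dee:2, Halim:2, Jon:2, Juno:2, Mei:2, Vera:2.
The largest is 2 (to Dee, Jon, Mei, Juno, Vera, and Halim), so the eccentricity of Eva is 2.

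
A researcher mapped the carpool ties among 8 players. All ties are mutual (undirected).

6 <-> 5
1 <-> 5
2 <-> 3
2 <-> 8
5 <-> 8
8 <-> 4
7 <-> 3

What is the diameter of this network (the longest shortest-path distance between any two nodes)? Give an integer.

5

Eccentricity of each node (its greatest distance to any other): 1:5, 2:3, 3:4, 4:4, 5:4, 6:5, 7:5, 8:3.
The maximum eccentricity is 5, realized for instance by the pair 7–6 via 7 – 3 – 2 – 8 – 5 – 6. So the diameter is 5.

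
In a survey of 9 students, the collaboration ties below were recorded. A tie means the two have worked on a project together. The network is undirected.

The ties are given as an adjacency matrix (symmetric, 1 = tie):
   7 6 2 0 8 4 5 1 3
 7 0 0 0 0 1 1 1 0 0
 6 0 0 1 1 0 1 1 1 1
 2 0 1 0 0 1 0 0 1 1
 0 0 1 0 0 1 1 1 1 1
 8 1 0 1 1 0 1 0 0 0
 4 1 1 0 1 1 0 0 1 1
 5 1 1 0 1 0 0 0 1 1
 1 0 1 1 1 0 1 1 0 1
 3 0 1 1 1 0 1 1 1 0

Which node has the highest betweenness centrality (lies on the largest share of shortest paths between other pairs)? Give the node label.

Unnormalized betweenness of each node: 0:17/10, 1:31/30, 2:1, 3:31/30, 4:17/6, 5:11/6, 6:31/30, 7:7/10, 8:11/6.
4 has the largest value, 17/6, making it the main broker — the node through which the most shortest paths run.

4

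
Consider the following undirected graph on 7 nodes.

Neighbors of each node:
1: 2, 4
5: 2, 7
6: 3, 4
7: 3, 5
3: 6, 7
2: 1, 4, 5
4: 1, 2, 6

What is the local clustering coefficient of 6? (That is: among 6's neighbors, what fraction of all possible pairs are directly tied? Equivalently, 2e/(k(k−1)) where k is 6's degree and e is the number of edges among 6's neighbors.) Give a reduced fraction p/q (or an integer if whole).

0

6's neighbors: 3 and 4 (k = 2).
Possible neighbor pairs: C(2,2) = 1. Edges among them: none → e = 0.
Clustering(6) = 0/1.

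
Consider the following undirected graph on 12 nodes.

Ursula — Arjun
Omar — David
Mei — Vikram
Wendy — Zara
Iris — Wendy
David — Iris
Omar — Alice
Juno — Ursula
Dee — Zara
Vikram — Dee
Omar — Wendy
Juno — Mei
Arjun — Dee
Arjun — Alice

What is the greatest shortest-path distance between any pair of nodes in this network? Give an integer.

6

Eccentricity of each node (its greatest distance to any other): Alice:4, Arjun:4, David:6, Dee:4, Iris:6, Juno:6, Mei:6, Omar:5, Ursula:5, Vikram:5, Wendy:5, Zara:4.
The maximum eccentricity is 6, realized for instance by the pair Juno–Iris via Juno – Ursula – Arjun – Alice – Omar – David – Iris. So the diameter is 6.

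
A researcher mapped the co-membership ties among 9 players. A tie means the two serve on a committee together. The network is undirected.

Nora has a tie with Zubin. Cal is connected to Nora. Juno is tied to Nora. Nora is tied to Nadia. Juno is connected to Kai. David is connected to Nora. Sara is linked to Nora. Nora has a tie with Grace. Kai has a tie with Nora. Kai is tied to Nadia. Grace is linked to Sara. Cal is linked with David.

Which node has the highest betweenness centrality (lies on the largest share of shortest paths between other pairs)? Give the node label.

Nora

Unnormalized betweenness of each node: Cal:0, David:0, Grace:0, Juno:0, Kai:1/2, Nadia:0, Nora:47/2, Sara:0, Zubin:0.
Nora has the largest value, 47/2, making it the main broker — the node through which the most shortest paths run.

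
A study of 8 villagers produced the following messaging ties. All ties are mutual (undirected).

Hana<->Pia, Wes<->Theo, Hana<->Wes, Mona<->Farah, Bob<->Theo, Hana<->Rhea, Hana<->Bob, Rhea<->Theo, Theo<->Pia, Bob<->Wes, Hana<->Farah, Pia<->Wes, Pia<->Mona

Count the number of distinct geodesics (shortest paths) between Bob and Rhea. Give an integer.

2

The shortest distance is 2. The length-2 paths are: Bob–Theo–Rhea; Bob–Hana–Rhea.
That gives 2 distinct shortest paths.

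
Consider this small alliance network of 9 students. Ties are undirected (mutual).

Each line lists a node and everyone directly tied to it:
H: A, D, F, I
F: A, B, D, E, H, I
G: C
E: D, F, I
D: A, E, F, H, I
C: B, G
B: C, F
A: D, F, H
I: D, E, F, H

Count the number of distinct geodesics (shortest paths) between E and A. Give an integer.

The shortest distance is 2. The length-2 paths are: E–F–A; E–D–A.
That gives 2 distinct shortest paths.

2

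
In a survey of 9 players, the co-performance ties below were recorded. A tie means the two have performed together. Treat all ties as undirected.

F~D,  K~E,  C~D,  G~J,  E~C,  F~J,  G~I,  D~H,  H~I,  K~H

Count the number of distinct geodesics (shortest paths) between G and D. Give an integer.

The shortest distance is 3. The length-3 paths are: G–I–H–D; G–J–F–D.
That gives 2 distinct shortest paths.

2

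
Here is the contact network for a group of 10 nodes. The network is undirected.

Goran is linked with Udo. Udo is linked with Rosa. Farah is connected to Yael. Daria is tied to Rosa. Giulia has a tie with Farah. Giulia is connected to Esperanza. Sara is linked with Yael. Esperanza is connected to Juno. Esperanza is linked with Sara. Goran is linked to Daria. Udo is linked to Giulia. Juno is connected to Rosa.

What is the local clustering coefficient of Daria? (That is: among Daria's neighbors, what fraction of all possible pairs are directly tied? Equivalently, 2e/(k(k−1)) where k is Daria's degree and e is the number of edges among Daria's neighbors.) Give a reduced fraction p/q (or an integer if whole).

0

Daria's neighbors: Goran and Rosa (k = 2).
Possible neighbor pairs: C(2,2) = 1. Edges among them: none → e = 0.
Clustering(Daria) = 0/1.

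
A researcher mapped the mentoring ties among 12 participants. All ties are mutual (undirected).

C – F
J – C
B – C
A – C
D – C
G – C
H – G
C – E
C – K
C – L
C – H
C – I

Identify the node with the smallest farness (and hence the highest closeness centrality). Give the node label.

Farness (sum of distances to all others) for each node — A:21, B:21, C:11, D:21, E:21, F:21, G:20, H:20, I:21, J:21, K:21, L:21.
The smallest farness is 11, for C, so C has the highest closeness.

C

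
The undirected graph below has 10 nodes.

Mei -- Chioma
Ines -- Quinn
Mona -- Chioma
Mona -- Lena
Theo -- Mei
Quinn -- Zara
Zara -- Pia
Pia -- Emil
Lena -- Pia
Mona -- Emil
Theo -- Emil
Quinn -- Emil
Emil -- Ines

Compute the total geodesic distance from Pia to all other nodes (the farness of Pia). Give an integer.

17

Distances from Pia: Chioma:3, Emil:1, Ines:2, Lena:1, Mei:3, Mona:2, Quinn:2, Theo:2, Zara:1.
Sum = 3 + 1 + 2 + 1 + 3 + 2 + 2 + 2 + 1 = 17.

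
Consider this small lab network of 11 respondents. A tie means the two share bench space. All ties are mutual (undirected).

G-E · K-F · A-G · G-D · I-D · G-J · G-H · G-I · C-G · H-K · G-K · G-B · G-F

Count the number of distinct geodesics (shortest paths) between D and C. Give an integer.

1

The shortest distance is 2, and the only length-2 path is D–G–C. So there is exactly 1 shortest path.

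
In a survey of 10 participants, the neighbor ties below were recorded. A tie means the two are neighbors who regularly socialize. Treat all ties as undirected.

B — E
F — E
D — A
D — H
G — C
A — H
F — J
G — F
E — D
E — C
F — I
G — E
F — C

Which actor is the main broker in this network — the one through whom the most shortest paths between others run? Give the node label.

Unnormalized betweenness of each node: A:0, B:0, C:0, D:14, E:23, F:15, G:0, H:0, I:0, J:0.
E has the largest value, 23, making it the main broker — the node through which the most shortest paths run.

E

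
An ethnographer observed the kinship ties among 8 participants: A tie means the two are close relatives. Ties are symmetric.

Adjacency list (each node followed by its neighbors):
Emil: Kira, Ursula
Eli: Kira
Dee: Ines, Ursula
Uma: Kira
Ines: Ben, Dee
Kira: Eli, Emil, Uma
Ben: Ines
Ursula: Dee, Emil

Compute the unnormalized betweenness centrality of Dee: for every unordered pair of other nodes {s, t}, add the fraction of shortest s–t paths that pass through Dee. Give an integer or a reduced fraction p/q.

Pairs whose geodesics pass through Dee — Eli–Ben: 1; Eli–Ines: 1; Ben–Uma: 1; Ben–Kira: 1; Ben–Emil: 1; Ben–Ursula: 1; Ines–Uma: 1; Ines–Kira: 1; Ines–Emil: 1; Ines–Ursula: 1.
All other pairs contribute 0.
Summing the contributions gives betweenness(Dee) = 10.

10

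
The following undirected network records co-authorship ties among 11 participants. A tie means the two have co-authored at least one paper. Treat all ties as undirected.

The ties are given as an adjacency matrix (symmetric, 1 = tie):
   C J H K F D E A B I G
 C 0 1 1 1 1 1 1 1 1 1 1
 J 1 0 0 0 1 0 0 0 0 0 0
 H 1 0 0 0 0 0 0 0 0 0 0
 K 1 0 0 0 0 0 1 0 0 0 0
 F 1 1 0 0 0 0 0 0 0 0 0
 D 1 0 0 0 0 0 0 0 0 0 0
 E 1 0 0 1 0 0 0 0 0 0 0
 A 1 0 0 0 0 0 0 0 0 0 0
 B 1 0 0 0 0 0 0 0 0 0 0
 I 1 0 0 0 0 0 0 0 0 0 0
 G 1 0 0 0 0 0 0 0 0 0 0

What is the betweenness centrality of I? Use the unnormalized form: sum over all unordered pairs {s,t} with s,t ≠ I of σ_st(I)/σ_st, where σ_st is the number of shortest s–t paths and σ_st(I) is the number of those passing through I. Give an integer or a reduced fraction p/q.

0

No shortest path between any pair of other nodes passes through I.
Summing the contributions gives betweenness(I) = 0.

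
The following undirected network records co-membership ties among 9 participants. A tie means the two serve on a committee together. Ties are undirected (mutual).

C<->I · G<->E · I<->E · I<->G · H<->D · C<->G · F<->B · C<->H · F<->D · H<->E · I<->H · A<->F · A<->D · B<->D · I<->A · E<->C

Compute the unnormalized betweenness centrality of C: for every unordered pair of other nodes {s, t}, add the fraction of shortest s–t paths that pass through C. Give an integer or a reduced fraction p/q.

Pairs whose geodesics pass through C — H–G: 1/3; G–D: 1/4; G–B: 1/5.
All other pairs contribute 0.
Summing the contributions gives betweenness(C) = 47/60.

47/60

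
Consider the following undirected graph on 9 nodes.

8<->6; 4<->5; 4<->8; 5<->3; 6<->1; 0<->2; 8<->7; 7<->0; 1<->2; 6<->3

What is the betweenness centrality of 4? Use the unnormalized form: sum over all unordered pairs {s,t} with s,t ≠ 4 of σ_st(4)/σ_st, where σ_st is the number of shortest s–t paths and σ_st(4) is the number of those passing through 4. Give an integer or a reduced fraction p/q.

3

Pairs whose geodesics pass through 4 — 7–5: 1; 0–5: 1; 5–8: 1.
All other pairs contribute 0.
Summing the contributions gives betweenness(4) = 3.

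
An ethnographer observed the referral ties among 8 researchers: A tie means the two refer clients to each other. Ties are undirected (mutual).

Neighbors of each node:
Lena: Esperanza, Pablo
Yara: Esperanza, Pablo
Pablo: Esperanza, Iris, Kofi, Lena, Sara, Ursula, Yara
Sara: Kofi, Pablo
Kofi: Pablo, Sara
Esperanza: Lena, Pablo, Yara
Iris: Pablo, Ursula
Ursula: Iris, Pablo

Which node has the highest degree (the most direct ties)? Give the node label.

Pablo

Degrees — Esperanza:3, Iris:2, Kofi:2, Lena:2, Pablo:7, Sara:2, Ursula:2, Yara:2.
The maximum is 7, attained only by Pablo.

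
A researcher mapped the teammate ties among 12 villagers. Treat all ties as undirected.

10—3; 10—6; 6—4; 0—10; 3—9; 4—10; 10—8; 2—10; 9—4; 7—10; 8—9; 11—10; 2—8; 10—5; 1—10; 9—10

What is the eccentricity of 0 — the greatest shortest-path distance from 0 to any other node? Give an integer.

2

Distances from 0: 1:2, 2:2, 3:2, 4:2, 5:2, 6:2, 7:2, 8:2, 9:2, 10:1, 11:2.
The largest is 2 (to 6, 7, 9, 4, 8, 5, 1, 2, 11, and 3), so the eccentricity of 0 is 2.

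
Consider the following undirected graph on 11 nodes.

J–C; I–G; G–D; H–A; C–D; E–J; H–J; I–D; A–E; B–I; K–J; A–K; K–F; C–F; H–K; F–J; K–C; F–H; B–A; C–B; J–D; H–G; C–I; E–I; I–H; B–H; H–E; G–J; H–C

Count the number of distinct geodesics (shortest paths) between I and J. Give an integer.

The shortest distance is 2. The length-2 paths are: I–E–J; I–C–J; I–D–J; I–G–J; I–H–J.
That gives 5 distinct shortest paths.

5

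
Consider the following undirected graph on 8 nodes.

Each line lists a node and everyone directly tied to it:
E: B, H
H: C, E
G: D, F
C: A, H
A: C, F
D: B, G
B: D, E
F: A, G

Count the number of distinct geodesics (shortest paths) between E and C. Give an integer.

The shortest distance is 2, and the only length-2 path is E–H–C. So there is exactly 1 shortest path.

1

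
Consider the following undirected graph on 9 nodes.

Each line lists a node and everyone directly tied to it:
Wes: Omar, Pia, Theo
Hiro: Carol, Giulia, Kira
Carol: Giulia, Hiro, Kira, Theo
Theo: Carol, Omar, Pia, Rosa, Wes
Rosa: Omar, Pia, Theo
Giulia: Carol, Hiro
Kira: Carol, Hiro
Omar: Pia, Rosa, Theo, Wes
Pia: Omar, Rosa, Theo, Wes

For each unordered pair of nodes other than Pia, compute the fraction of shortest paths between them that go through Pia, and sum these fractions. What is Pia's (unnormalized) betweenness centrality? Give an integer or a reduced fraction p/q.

Pairs whose geodesics pass through Pia — Wes–Rosa: 1/3.
All other pairs contribute 0.
Summing the contributions gives betweenness(Pia) = 1/3.

1/3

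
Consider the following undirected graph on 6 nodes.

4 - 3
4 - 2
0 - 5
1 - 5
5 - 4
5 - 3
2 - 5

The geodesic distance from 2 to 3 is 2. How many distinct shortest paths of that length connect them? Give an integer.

The shortest distance is 2. The length-2 paths are: 2–5–3; 2–4–3.
That gives 2 distinct shortest paths.

2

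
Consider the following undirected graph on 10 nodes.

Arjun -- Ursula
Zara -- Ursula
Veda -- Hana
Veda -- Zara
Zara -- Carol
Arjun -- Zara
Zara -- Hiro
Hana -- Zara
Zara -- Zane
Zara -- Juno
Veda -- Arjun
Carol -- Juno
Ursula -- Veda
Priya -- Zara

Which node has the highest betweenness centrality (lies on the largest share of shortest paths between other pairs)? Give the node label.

Zara

Unnormalized betweenness of each node: Arjun:0, Carol:0, Hana:0, Hiro:0, Juno:0, Priya:0, Ursula:0, Veda:1, Zane:0, Zara:30.
Zara has the largest value, 30, making it the main broker — the node through which the most shortest paths run.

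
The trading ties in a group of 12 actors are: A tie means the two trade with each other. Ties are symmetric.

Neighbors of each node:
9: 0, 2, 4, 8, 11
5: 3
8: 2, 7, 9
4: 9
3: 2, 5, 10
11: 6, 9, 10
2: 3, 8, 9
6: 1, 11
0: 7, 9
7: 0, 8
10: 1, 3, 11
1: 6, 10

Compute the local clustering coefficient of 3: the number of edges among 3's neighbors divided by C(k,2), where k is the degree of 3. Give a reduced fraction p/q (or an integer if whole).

3's neighbors: 2, 5, and 10 (k = 3).
Possible neighbor pairs: C(3,2) = 3. Edges among them: none → e = 0.
Clustering(3) = 0/3 = 0.

0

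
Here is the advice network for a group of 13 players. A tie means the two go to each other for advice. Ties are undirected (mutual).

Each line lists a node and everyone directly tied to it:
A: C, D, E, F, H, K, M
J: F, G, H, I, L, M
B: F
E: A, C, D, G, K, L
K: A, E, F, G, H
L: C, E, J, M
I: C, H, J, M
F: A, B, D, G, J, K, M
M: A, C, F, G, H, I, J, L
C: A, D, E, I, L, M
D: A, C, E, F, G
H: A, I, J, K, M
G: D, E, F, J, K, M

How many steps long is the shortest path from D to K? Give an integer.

One shortest route is D – E – K, which uses 2 edges, and D and K are not directly tied, so nothing shorter exists. So d(D,K) = 2.

2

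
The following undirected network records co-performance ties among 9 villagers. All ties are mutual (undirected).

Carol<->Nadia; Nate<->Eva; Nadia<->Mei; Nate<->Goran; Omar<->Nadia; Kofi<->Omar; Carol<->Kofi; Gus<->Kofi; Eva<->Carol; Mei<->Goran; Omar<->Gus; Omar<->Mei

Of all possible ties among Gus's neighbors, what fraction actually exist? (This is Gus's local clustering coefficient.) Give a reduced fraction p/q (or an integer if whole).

1

Gus's neighbors: Kofi and Omar (k = 2).
Possible neighbor pairs: C(2,2) = 1. Edges among them: Kofi–Omar → e = 1.
Clustering(Gus) = 1/1.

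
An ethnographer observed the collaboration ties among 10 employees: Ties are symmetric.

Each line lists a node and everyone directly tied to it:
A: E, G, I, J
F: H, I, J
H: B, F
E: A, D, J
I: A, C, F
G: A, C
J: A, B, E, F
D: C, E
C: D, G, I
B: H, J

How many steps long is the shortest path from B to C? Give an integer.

One shortest route is B – H – F – I – C, which uses 4 edges, and at distance 3 from B we only reach {D, G, I}, which does not include C. So d(B,C) = 4.

4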